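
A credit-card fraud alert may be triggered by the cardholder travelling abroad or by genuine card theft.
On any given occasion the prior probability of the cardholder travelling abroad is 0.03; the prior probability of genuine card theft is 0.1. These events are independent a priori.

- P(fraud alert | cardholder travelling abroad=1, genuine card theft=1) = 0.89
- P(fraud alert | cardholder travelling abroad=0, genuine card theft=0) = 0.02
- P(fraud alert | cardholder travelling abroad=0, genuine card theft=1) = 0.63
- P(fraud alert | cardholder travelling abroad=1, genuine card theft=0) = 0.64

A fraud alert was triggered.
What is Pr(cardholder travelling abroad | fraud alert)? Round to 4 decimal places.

Enumerate the 4 (cardholder travelling abroad, genuine card theft) configurations and weight by the priors:
  P(fraud alert) = 0.02*0.97*0.9 + 0.63*0.97*0.1 + 0.64*0.03*0.9 + 0.89*0.03*0.1
        = 0.017460 + 0.061110 + 0.017280 + 0.002670 = 0.098520
Keeping only the cardholder travelling abroad-present terms gives 0.019950, so
  P(cardholder travelling abroad | fraud alert) = 0.019950 / 0.098520 ≈ 0.2025

Pr(cardholder travelling abroad | fraud alert) ≈ 0.2025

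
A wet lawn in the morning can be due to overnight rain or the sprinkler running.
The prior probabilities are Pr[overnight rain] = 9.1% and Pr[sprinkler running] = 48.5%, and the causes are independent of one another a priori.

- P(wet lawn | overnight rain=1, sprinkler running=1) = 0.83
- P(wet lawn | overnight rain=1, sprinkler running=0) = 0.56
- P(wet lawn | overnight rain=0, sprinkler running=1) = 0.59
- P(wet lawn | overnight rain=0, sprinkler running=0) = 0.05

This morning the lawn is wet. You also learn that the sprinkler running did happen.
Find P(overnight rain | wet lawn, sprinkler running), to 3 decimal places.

P(overnight rain | wet lawn, sprinkler running) ≈ 0.123

P(wet lawn | sprinkler running) = 0.59*0.909 + 0.83*0.091 = 0.536310 + 0.075530 = 0.611840
Restricting to configurations with overnight rain present: 0.83*0.091 = 0.075530.
Hence the posterior is 0.075530/0.611840 ≈ 0.123.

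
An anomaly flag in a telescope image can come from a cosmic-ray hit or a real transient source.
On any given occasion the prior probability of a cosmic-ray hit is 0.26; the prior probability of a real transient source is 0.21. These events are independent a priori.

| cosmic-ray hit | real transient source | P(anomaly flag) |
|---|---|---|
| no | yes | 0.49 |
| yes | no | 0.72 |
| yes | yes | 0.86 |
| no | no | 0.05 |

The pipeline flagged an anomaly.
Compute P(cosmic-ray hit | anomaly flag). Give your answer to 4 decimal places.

Enumerate the 4 (cosmic-ray hit, real transient source) configurations and weight by the priors:
  P(anomaly flag) = 0.05×0.74×0.79 + 0.49×0.74×0.21 + 0.72×0.26×0.79 + 0.86×0.26×0.21
        = 0.029230 + 0.076146 + 0.147888 + 0.046956 = 0.300220
Configurations with cosmic-ray hit contribute 0.194844, so
  P(cosmic-ray hit | anomaly flag) = 0.194844 / 0.300220 ≈ 0.6490

P(cosmic-ray hit | anomaly flag) ≈ 0.6490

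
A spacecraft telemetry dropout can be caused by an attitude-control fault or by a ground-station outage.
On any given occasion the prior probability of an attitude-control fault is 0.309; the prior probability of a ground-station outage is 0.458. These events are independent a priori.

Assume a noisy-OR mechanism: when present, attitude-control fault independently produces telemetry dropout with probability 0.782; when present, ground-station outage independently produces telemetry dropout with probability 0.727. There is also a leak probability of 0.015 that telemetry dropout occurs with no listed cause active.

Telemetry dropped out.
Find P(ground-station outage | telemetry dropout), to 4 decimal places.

P(ground-station outage | telemetry dropout) ≈ 0.7267

Under noisy-OR, P(telemetry dropout | causes) = 1 − (1−0.015)·∏(1−qᵢ) over the active causes.
Numerator (weight on configurations with ground-station outage): 0.231375 + 0.133226 = 0.364601
Normalizer over all consistent configurations: 0.015*0.691*0.542 + 0.731095*0.691*0.458 + 0.78527*0.309*0.542 + 0.941379*0.309*0.458 = 0.501734
P(ground-station outage | telemetry dropout) = 0.364601/0.501734 ≈ 0.7267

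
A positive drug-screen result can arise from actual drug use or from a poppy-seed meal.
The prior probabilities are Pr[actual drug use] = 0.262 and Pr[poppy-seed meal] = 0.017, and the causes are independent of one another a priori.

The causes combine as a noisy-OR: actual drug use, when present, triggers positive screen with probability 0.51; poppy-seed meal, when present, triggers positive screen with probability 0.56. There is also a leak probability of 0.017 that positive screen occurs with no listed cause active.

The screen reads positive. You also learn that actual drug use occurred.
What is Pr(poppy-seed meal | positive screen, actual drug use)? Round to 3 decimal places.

Under noisy-OR, P(positive screen | causes) = 1 − (1−0.017)·∏(1−qᵢ) over the active causes.
Weight on poppy-seed meal=true, given the evidence: 0.788065·0.017 = 0.013397
Normalizer over all consistent configurations: 0.51833·0.983 + 0.788065·0.017 = 0.522915
P(poppy-seed meal | positive screen, actual drug use) = 0.013397/0.522915 ≈ 0.026

Pr(poppy-seed meal | positive screen, actual drug use) ≈ 0.026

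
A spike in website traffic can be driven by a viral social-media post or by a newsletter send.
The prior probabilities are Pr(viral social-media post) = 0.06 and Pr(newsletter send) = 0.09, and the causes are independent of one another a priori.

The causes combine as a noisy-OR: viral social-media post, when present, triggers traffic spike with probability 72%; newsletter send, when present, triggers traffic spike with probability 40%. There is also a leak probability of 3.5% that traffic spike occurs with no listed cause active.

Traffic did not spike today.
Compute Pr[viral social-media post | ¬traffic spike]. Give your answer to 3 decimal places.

Pr[viral social-media post | ¬traffic spike] ≈ 0.018

Under noisy-OR, P(traffic spike | causes) = 1 − (1−0.035)·∏(1−qᵢ) over the active causes.
Enumerate the 4 (viral social-media post, newsletter send) configurations and weight by the priors:
  P(¬traffic spike) = 0.965·0.94·0.91 + 0.579·0.94·0.09 + 0.2702·0.06·0.91 + 0.16212·0.06·0.09
        = 0.825461 + 0.048983 + 0.014753 + 0.000875 = 0.890072
Configurations with viral social-media post contribute 0.015628, so
  P(viral social-media post | ¬traffic spike) = 0.015628 / 0.890072 ≈ 0.018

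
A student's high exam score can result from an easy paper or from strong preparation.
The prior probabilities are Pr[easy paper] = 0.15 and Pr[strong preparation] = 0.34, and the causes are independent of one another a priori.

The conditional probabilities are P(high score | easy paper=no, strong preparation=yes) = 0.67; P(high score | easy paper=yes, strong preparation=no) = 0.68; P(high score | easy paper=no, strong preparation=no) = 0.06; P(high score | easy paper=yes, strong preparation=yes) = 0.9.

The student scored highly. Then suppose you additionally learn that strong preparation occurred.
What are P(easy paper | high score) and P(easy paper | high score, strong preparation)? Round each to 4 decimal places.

P(easy paper | high score) ≈ 0.3325; P(easy paper | high score, strong preparation) ≈ 0.1916

Weight on easy paper=true, given the evidence: 0.067320 + 0.045900 = 0.113220
Denominator P(high score): 0.06*0.85*0.66 + 0.67*0.85*0.34 + 0.68*0.15*0.66 + 0.9*0.15*0.34 = 0.340510
P(easy paper | high score) = 0.113220/0.340510 ≈ 0.3325

With the extra evidence:
P(high score | strong preparation) = 0.67×0.85 + 0.9×0.15 = 0.569500 + 0.135000 = 0.704500
Restricting to configurations with easy paper present: 0.9×0.15 = 0.135000.
Hence the posterior is 0.135000/0.704500 ≈ 0.1916.
— strong preparation explains away the evidence for easy paper.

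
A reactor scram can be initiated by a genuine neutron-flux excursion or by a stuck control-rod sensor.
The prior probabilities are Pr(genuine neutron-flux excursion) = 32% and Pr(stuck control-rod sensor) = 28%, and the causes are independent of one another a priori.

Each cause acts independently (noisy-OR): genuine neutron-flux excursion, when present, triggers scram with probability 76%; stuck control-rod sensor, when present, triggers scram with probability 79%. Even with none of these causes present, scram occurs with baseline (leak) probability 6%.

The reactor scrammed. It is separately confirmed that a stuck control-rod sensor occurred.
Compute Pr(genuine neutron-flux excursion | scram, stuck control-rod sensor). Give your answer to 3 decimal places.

Pr(genuine neutron-flux excursion | scram, stuck control-rod sensor) ≈ 0.358

Under noisy-OR, P(scram | causes) = 1 − (1−0.06)·∏(1−qᵢ) over the active causes.
For the numerator, keep only genuine neutron-flux excursion=true terms: 0.952624*0.32 = 0.304840
Denominator P(scram | stuck control-rod sensor): 0.8026*0.68 + 0.952624*0.32 = 0.850608
Posterior = 0.304840 / 0.850608 ≈ 0.358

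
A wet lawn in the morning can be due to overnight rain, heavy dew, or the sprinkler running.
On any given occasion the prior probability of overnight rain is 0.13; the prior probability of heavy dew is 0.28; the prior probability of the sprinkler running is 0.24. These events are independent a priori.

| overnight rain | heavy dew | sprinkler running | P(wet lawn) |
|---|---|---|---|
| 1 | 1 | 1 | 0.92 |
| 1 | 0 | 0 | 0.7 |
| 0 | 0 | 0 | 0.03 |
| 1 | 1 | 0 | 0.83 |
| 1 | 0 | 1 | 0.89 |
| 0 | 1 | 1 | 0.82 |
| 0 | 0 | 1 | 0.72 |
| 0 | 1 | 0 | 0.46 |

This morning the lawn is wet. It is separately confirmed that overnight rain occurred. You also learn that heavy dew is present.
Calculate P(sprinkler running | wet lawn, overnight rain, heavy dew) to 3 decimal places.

P(wet lawn | overnight rain, heavy dew) = 0.83×0.76 + 0.92×0.24 = 0.630800 + 0.220800 = 0.851600
Of this, 0.220800 comes from 0.92×0.24 (the sprinkler running=true cases).
P(sprinkler running | wet lawn, overnight rain, heavy dew) = 0.220800 / 0.851600 ≈ 0.259

P(sprinkler running | wet lawn, overnight rain, heavy dew) ≈ 0.259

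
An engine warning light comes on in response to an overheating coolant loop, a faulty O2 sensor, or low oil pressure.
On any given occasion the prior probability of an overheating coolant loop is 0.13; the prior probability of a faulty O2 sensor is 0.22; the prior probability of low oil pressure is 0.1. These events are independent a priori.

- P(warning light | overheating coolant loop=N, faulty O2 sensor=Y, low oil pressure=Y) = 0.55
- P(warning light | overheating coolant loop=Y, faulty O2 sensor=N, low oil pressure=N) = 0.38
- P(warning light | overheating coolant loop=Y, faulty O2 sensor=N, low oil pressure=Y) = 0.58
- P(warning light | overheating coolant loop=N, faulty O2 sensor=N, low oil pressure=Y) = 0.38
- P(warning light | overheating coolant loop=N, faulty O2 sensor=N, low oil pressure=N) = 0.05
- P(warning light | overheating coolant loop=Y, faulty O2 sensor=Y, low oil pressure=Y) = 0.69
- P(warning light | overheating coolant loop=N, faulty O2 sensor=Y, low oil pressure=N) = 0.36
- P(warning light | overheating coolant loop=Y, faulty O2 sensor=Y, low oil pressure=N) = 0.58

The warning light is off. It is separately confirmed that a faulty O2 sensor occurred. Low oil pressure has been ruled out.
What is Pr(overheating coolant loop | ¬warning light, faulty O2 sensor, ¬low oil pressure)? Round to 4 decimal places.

By total probability over both values of overheating coolant loop:
  P(¬warning light | faulty O2 sensor, ¬low oil pressure) = 0.64*0.87 + 0.42*0.13
        = 0.556800 + 0.054600 = 0.611400
The terms with overheating coolant loop present sum to 0.054600, so
  P(overheating coolant loop | ¬warning light, faulty O2 sensor, ¬low oil pressure) = 0.054600 / 0.611400 ≈ 0.0893

Pr(overheating coolant loop | ¬warning light, faulty O2 sensor, ¬low oil pressure) ≈ 0.0893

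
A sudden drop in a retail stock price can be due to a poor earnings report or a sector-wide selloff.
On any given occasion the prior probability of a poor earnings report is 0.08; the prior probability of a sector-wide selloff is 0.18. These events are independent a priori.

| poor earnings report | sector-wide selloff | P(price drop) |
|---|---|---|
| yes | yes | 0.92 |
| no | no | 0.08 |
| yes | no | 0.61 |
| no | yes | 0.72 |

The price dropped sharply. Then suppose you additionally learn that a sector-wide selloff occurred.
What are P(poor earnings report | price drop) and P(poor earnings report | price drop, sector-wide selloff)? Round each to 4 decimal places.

P(poor earnings report | price drop) ≈ 0.2288; P(poor earnings report | price drop, sector-wide selloff) ≈ 0.1000

Enumerate the 4 (poor earnings report, sector-wide selloff) configurations and weight by the priors:
  P(price drop) = 0.08*0.92*0.82 + 0.72*0.92*0.18 + 0.61*0.08*0.82 + 0.92*0.08*0.18
        = 0.060352 + 0.119232 + 0.040016 + 0.013248 = 0.232848
The terms with poor earnings report present sum to 0.053264, so
  P(poor earnings report | price drop) = 0.053264 / 0.232848 ≈ 0.2288

Now also conditioning on sector-wide selloff=true:
By total probability over both values of poor earnings report:
  P(price drop | sector-wide selloff) = 0.72*0.92 + 0.92*0.08
        = 0.662400 + 0.073600 = 0.736000
Keeping only the poor earnings report-present terms gives 0.073600, so
  P(poor earnings report | price drop, sector-wide selloff) = 0.073600 / 0.736000 ≈ 0.1000
— sector-wide selloff explains away the evidence for poor earnings report.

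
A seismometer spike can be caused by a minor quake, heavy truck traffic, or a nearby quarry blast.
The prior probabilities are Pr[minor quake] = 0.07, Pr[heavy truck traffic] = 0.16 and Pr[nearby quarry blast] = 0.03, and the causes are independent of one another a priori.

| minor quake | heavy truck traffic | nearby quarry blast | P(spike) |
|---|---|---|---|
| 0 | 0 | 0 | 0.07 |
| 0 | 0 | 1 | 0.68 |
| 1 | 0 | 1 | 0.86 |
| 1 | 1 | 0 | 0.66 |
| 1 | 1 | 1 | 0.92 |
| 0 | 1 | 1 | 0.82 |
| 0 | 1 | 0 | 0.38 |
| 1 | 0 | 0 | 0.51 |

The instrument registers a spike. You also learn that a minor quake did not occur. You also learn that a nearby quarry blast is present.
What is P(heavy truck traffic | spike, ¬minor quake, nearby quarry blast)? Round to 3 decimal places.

P(heavy truck traffic | spike, ¬minor quake, nearby quarry blast) ≈ 0.187

P(spike | ¬minor quake, nearby quarry blast) = 0.68*0.84 + 0.82*0.16 = 0.571200 + 0.131200 = 0.702400
Of this, 0.131200 comes from 0.82*0.16 (the heavy truck traffic=true cases).
So P(heavy truck traffic | spike, ¬minor quake, nearby quarry blast) = 0.131200/0.702400 ≈ 0.187.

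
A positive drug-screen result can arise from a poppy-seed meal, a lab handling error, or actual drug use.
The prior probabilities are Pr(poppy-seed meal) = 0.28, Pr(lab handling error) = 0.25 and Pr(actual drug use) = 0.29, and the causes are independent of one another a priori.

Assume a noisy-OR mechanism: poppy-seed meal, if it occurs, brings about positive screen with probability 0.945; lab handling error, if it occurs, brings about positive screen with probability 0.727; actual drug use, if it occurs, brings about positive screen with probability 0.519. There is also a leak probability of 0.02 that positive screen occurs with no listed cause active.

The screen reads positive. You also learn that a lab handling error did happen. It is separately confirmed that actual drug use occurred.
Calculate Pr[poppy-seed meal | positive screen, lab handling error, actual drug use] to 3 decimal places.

Under noisy-OR, P(positive screen | causes) = 1 − (1−0.02)·∏(1−qᵢ) over the active causes.
For the numerator, keep only poppy-seed meal=true terms: 0.992922·0.28 = 0.278018
Denominator P(positive screen | lab handling error, actual drug use): 0.871313·0.72 + 0.992922·0.28 = 0.905363
Posterior = 0.278018 / 0.905363 ≈ 0.307

Pr[poppy-seed meal | positive screen, lab handling error, actual drug use] ≈ 0.307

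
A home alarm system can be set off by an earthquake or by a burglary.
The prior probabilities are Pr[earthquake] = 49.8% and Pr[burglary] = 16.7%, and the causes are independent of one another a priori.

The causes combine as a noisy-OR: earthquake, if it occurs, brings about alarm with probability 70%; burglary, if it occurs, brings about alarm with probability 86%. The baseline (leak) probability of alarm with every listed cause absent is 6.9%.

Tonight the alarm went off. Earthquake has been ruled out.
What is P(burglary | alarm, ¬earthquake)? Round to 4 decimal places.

P(burglary | alarm, ¬earthquake) ≈ 0.7165

Under noisy-OR, P(alarm | causes) = 1 − (1−0.069)·∏(1−qᵢ) over the active causes.
Sum P(alarm|·) weighted by the priors over both values of burglary:
  P(alarm | ¬earthquake) = 0.069*0.833 + 0.86966*0.167
        = 0.057477 + 0.145233 = 0.202710
Keeping only the burglary-present terms gives 0.145233, so
  P(burglary | alarm, ¬earthquake) = 0.145233 / 0.202710 ≈ 0.7165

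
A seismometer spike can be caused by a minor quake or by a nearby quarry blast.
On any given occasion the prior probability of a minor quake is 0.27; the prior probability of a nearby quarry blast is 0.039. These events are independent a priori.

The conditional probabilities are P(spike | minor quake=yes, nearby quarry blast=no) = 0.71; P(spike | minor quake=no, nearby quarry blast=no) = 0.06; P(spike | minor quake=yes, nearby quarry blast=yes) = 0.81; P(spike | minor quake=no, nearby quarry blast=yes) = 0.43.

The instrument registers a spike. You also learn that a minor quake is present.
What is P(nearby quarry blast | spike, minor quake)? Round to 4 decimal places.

P(nearby quarry blast | spike, minor quake) ≈ 0.0442

P(spike | minor quake) = 0.71×0.961 + 0.81×0.039 = 0.682310 + 0.031590 = 0.713900
Of this, 0.031590 comes from 0.81×0.039 (the nearby quarry blast=true cases).
So P(nearby quarry blast | spike, minor quake) = 0.031590/0.713900 ≈ 0.0442.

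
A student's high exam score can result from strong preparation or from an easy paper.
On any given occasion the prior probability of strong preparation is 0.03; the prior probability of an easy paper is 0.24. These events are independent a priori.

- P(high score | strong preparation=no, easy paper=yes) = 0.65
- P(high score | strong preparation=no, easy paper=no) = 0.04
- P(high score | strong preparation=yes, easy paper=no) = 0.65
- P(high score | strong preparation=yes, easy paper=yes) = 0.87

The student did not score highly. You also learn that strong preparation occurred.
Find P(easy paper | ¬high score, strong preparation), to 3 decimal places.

P(¬high score | strong preparation) = 0.35×0.76 + 0.13×0.24 = 0.266000 + 0.031200 = 0.297200
Restricting to configurations with easy paper present: 0.13×0.24 = 0.031200.
P(easy paper | ¬high score, strong preparation) = 0.031200 / 0.297200 ≈ 0.105

P(easy paper | ¬high score, strong preparation) ≈ 0.105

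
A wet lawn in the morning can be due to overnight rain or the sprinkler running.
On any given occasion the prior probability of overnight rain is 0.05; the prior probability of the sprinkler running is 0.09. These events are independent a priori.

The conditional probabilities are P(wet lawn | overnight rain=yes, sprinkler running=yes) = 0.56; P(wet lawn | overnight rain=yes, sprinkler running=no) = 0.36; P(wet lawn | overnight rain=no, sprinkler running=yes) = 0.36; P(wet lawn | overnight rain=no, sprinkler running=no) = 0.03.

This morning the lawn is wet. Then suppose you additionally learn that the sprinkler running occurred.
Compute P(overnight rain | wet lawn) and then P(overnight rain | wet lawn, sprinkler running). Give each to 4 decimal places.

P(wet lawn) = 0.03×0.95×0.91 + 0.36×0.95×0.09 + 0.36×0.05×0.91 + 0.56×0.05×0.09 = 0.025935 + 0.030780 + 0.016380 + 0.002520 = 0.075615
The overnight rain-present share is 0.016380 + 0.002520 = 0.018900.
P(overnight rain | wet lawn) = 0.018900 / 0.075615 ≈ 0.2500

Now condition on the additional information:
By total probability over both values of overnight rain:
  P(wet lawn | sprinkler running) = 0.36·0.95 + 0.56·0.05
        = 0.342000 + 0.028000 = 0.370000
Keeping only the overnight rain-present terms gives 0.028000, so
  P(overnight rain | wet lawn, sprinkler running) = 0.028000 / 0.370000 ≈ 0.0757

P(overnight rain | wet lawn) ≈ 0.2500; P(overnight rain | wet lawn, sprinkler running) ≈ 0.0757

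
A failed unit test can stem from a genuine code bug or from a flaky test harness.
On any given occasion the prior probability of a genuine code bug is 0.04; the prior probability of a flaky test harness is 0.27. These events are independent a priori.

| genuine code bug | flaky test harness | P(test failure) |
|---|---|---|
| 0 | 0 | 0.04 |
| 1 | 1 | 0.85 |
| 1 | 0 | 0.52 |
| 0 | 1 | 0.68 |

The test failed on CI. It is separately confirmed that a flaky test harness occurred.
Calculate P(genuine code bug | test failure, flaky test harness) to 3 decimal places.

P(genuine code bug | test failure, flaky test harness) ≈ 0.050

By total probability over both values of genuine code bug:
  P(test failure | flaky test harness) = 0.68·0.96 + 0.85·0.04
        = 0.652800 + 0.034000 = 0.686800
The terms with genuine code bug present sum to 0.034000, so
  P(genuine code bug | test failure, flaky test harness) = 0.034000 / 0.686800 ≈ 0.050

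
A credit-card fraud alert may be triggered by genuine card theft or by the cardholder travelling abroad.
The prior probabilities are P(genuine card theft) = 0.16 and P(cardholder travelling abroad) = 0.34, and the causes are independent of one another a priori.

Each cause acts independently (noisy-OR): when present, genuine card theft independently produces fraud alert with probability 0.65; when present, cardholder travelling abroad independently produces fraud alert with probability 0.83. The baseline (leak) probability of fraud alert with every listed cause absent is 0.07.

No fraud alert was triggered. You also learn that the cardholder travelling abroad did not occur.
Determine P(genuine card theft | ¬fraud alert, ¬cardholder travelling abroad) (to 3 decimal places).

Under noisy-OR, P(fraud alert | causes) = 1 − (1−0.07)·∏(1−qᵢ) over the active causes.
P(¬fraud alert | ¬cardholder travelling abroad) = 0.93*0.84 + 0.3255*0.16 = 0.781200 + 0.052080 = 0.833280
The genuine card theft-present share is 0.3255*0.16 = 0.052080.
So P(genuine card theft | ¬fraud alert, ¬cardholder travelling abroad) = 0.052080/0.833280 ≈ 0.062.

P(genuine card theft | ¬fraud alert, ¬cardholder travelling abroad) ≈ 0.062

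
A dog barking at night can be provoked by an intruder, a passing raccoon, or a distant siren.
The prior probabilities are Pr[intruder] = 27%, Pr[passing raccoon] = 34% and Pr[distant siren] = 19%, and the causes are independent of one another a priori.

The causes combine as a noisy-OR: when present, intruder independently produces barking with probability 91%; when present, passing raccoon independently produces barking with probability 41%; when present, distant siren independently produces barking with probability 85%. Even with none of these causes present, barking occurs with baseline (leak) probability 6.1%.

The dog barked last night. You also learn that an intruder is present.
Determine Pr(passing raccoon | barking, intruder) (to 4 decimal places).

Under noisy-OR, P(barking | causes) = 1 − (1−0.061)·∏(1−qᵢ) over the active causes.
Enumerate the 4 (passing raccoon, distant siren) configurations and weight by the priors:
  P(barking | intruder) = 0.91549*0.66*0.81 + 0.987324*0.66*0.19 + 0.950139*0.34*0.81 + 0.992521*0.34*0.19
        = 0.489421 + 0.123810 + 0.261668 + 0.064117 = 0.939016
Keeping only the passing raccoon-present terms gives 0.325785, so
  P(passing raccoon | barking, intruder) = 0.325785 / 0.939016 ≈ 0.3469

Pr(passing raccoon | barking, intruder) ≈ 0.3469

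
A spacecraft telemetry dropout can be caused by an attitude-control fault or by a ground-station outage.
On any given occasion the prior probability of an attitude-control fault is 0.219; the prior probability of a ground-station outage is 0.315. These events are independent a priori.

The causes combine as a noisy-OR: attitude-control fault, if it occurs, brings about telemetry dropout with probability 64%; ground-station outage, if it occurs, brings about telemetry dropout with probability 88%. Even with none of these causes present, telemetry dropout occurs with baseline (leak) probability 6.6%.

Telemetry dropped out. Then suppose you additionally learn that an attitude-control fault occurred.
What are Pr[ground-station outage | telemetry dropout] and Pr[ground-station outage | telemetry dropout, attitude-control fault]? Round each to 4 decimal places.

Under noisy-OR, P(telemetry dropout | causes) = 1 − (1−0.066)·∏(1−qᵢ) over the active causes.
Numerator (weight on configurations with ground-station outage): 0.218442 + 0.066202 = 0.284644
The normalizing constant is 0.066·0.781·0.685 + 0.88792·0.781·0.315 + 0.66376·0.219·0.685 + 0.959651·0.219·0.315 = 0.419527
P(ground-station outage | telemetry dropout) = 0.284644/0.419527 ≈ 0.6785

Now also conditioning on attitude-control fault=true:
P(telemetry dropout | attitude-control fault) = 0.66376·0.685 + 0.959651·0.315 = 0.454676 + 0.302290 = 0.756966
Of this, 0.302290 comes from 0.959651·0.315 (the ground-station outage=true cases).
P(ground-station outage | telemetry dropout, attitude-control fault) = 0.302290 / 0.756966 ≈ 0.3993

Pr[ground-station outage | telemetry dropout] ≈ 0.6785; Pr[ground-station outage | telemetry dropout, attitude-control fault] ≈ 0.3993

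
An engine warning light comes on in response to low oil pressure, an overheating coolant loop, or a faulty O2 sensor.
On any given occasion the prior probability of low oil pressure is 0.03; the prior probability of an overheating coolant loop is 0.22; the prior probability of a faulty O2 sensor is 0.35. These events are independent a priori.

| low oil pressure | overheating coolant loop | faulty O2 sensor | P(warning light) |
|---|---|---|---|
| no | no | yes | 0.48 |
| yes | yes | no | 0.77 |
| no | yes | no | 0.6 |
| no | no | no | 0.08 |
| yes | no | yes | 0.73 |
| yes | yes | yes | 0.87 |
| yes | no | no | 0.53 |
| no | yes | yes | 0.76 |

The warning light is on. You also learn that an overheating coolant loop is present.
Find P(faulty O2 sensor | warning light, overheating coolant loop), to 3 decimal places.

By total probability over the 4 (low oil pressure, faulty O2 sensor) configurations:
  P(warning light | overheating coolant loop) = 0.6×0.97×0.65 + 0.76×0.97×0.35 + 0.77×0.03×0.65 + 0.87×0.03×0.35
        = 0.378300 + 0.258020 + 0.015015 + 0.009135 = 0.660470
Configurations with faulty O2 sensor contribute 0.267155, so
  P(faulty O2 sensor | warning light, overheating coolant loop) = 0.267155 / 0.660470 ≈ 0.404

P(faulty O2 sensor | warning light, overheating coolant loop) ≈ 0.404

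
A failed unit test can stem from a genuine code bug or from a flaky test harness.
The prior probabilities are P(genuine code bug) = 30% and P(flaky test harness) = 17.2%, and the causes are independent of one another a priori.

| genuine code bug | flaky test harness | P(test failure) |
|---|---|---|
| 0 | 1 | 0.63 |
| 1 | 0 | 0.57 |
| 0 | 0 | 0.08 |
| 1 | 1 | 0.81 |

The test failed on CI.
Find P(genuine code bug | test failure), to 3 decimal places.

P(genuine code bug | test failure) ≈ 0.600

Weight on genuine code bug=true, given the evidence: 0.141588 + 0.041796 = 0.183384
Normalizer over all consistent configurations: 0.08×0.7×0.828 + 0.63×0.7×0.172 + 0.57×0.3×0.828 + 0.81×0.3×0.172 = 0.305604
Posterior = 0.183384 / 0.305604 ≈ 0.600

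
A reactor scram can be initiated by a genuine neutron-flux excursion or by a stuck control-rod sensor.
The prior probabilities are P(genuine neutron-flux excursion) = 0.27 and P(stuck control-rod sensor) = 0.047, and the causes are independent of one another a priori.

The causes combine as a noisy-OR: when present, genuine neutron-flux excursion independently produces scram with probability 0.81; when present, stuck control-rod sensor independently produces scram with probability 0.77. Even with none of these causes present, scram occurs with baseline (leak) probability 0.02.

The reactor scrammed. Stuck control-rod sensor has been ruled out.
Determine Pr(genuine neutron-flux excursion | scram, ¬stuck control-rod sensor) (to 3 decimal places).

Under noisy-OR, P(scram | causes) = 1 − (1−0.02)·∏(1−qᵢ) over the active causes.
P(scram | ¬stuck control-rod sensor) = 0.02*0.73 + 0.8138*0.27 = 0.014600 + 0.219726 = 0.234326
The genuine neutron-flux excursion-present share is 0.8138*0.27 = 0.219726.
P(genuine neutron-flux excursion | scram, ¬stuck control-rod sensor) = 0.219726 / 0.234326 ≈ 0.938

Pr(genuine neutron-flux excursion | scram, ¬stuck control-rod sensor) ≈ 0.938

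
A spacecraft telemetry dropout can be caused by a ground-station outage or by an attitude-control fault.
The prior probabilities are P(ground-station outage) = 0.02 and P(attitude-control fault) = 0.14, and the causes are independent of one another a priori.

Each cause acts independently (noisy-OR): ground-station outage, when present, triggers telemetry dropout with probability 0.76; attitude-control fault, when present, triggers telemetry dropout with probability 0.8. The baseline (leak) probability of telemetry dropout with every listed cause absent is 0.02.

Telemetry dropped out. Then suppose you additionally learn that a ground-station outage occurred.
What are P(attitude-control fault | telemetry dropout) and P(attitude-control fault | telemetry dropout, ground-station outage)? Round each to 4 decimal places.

P(attitude-control fault | telemetry dropout) ≈ 0.7901; P(attitude-control fault | telemetry dropout, ground-station outage) ≈ 0.1686

Under noisy-OR, P(telemetry dropout | causes) = 1 − (1−0.02)·∏(1−qᵢ) over the active causes.
Enumerate the 4 (ground-station outage, attitude-control fault) configurations and weight by the priors:
  P(telemetry dropout) = 0.02*0.98*0.86 + 0.804*0.98*0.14 + 0.7648*0.02*0.86 + 0.95296*0.02*0.14
        = 0.016856 + 0.110309 + 0.013155 + 0.002668 = 0.142988
The terms with attitude-control fault present sum to 0.112977, so
  P(attitude-control fault | telemetry dropout) = 0.112977 / 0.142988 ≈ 0.7901

Now also conditioning on ground-station outage=true:
P(telemetry dropout | ground-station outage) = 0.7648*0.86 + 0.95296*0.14 = 0.657728 + 0.133414 = 0.791142
Of this, 0.133414 comes from 0.95296*0.14 (the attitude-control fault=true cases).
Hence the posterior is 0.133414/0.791142 ≈ 0.1686.
— ground-station outage explains away the evidence for attitude-control fault.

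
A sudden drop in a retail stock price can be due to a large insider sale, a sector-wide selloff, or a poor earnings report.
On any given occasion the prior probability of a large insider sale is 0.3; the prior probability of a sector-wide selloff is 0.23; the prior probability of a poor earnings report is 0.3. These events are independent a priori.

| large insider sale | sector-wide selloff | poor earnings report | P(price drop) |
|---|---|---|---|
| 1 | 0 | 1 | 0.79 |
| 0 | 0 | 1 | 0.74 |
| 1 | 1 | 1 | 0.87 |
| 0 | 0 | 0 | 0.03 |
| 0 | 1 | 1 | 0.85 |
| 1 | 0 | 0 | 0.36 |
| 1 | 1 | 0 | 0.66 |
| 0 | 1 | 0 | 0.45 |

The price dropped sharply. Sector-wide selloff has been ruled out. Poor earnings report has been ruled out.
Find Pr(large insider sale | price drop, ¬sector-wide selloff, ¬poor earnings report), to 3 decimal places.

Pr(large insider sale | price drop, ¬sector-wide selloff, ¬poor earnings report) ≈ 0.837

Enumerate both values of large insider sale and weight by the priors:
  P(price drop | ¬sector-wide selloff, ¬poor earnings report) = 0.03×0.7 + 0.36×0.3
        = 0.021000 + 0.108000 = 0.129000
Configurations with large insider sale contribute 0.108000, so
  P(large insider sale | price drop, ¬sector-wide selloff, ¬poor earnings report) = 0.108000 / 0.129000 ≈ 0.837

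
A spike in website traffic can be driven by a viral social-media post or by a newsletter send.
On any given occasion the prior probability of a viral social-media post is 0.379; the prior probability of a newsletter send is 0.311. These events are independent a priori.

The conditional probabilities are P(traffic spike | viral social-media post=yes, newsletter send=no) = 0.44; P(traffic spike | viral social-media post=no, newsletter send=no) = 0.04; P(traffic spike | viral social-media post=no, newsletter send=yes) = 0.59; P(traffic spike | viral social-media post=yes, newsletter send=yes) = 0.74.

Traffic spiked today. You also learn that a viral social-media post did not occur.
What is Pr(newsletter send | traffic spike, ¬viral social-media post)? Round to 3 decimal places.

Pr(newsletter send | traffic spike, ¬viral social-media post) ≈ 0.869

P(traffic spike | ¬viral social-media post) = 0.04*0.689 + 0.59*0.311 = 0.027560 + 0.183490 = 0.211050
The newsletter send-present share is 0.59*0.311 = 0.183490.
P(newsletter send | traffic spike, ¬viral social-media post) = 0.183490 / 0.211050 ≈ 0.869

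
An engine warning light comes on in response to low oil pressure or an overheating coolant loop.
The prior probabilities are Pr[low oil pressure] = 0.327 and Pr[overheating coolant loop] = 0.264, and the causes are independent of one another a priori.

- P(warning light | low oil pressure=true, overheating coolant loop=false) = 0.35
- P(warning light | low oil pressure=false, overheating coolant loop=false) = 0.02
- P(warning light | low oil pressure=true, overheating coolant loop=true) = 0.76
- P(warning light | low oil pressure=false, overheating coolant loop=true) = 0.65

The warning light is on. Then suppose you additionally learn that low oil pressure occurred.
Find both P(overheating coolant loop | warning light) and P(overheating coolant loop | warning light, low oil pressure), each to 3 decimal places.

P(overheating coolant loop | warning light) ≈ 0.658; P(overheating coolant loop | warning light, low oil pressure) ≈ 0.438

Weight on overheating coolant loop=true, given the evidence: 0.115487 + 0.065609 = 0.181096
Normalizer over all consistent configurations: 0.02·0.673·0.736 + 0.65·0.673·0.264 + 0.35·0.327·0.736 + 0.76·0.327·0.264 = 0.275238
Posterior = 0.181096 / 0.275238 ≈ 0.658

Now condition on the additional information:
Enumerate both values of overheating coolant loop and weight by the priors:
  P(warning light | low oil pressure) = 0.35·0.736 + 0.76·0.264
        = 0.257600 + 0.200640 = 0.458240
Configurations with overheating coolant loop contribute 0.200640, so
  P(overheating coolant loop | warning light, low oil pressure) = 0.200640 / 0.458240 ≈ 0.438
This is intercausal reasoning (explaining away): once low oil pressure accounts for the warning light, overheating coolant loop becomes less likely.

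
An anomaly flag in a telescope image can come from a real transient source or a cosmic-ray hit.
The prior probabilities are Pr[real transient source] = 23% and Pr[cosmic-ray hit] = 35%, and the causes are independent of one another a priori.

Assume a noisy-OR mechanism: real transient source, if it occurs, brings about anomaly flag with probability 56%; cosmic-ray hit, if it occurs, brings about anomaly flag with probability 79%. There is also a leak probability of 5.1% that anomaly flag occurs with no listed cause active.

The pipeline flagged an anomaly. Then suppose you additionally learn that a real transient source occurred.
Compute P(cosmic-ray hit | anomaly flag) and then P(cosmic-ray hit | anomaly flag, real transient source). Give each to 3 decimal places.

Under noisy-OR, P(anomaly flag | causes) = 1 − (1−0.051)·∏(1−qᵢ) over the active causes.
Weight on cosmic-ray hit=true, given the evidence: 0.215791 + 0.073441 = 0.289232
Normalizer over all consistent configurations: 0.051·0.77·0.65 + 0.80071·0.77·0.35 + 0.58244·0.23·0.65 + 0.912312·0.23·0.35 = 0.401832
P(cosmic-ray hit | anomaly flag) = 0.289232/0.401832 ≈ 0.720

Now also conditioning on real transient source=true:
By total probability over both values of cosmic-ray hit:
  P(anomaly flag | real transient source) = 0.58244·0.65 + 0.912312·0.35
        = 0.378586 + 0.319309 = 0.697895
Configurations with cosmic-ray hit contribute 0.319309, so
  P(cosmic-ray hit | anomaly flag, real transient source) = 0.319309 / 0.697895 ≈ 0.458

P(cosmic-ray hit | anomaly flag) ≈ 0.720; P(cosmic-ray hit | anomaly flag, real transient source) ≈ 0.458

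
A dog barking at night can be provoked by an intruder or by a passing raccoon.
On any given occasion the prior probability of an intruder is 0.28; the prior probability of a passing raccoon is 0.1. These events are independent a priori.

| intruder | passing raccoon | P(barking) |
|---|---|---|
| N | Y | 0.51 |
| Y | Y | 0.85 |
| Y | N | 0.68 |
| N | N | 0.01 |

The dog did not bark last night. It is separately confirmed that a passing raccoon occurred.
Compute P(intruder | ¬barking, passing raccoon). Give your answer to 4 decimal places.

P(intruder | ¬barking, passing raccoon) ≈ 0.1064

P(¬barking | passing raccoon) = 0.49·0.72 + 0.15·0.28 = 0.352800 + 0.042000 = 0.394800
The intruder-present share is 0.15·0.28 = 0.042000.
Hence the posterior is 0.042000/0.394800 ≈ 0.1064.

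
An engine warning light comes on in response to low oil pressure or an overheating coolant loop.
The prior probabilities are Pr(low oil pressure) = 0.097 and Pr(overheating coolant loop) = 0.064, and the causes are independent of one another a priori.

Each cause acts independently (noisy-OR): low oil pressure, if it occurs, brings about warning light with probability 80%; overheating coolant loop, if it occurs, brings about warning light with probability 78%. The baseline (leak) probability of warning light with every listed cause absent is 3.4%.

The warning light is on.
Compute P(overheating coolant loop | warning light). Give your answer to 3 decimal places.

Under noisy-OR, P(warning light | causes) = 1 − (1−0.034)·∏(1−qᵢ) over the active causes.
Sum P(warning light|·) weighted by the priors over the 4 (low oil pressure, overheating coolant loop) configurations:
  P(warning light) = 0.034·0.903·0.936 + 0.78748·0.903·0.064 + 0.8068·0.097·0.936 + 0.957496·0.097·0.064
        = 0.028737 + 0.045510 + 0.073251 + 0.005944 = 0.153442
Configurations with overheating coolant loop contribute 0.051454, so
  P(overheating coolant loop | warning light) = 0.051454 / 0.153442 ≈ 0.335

P(overheating coolant loop | warning light) ≈ 0.335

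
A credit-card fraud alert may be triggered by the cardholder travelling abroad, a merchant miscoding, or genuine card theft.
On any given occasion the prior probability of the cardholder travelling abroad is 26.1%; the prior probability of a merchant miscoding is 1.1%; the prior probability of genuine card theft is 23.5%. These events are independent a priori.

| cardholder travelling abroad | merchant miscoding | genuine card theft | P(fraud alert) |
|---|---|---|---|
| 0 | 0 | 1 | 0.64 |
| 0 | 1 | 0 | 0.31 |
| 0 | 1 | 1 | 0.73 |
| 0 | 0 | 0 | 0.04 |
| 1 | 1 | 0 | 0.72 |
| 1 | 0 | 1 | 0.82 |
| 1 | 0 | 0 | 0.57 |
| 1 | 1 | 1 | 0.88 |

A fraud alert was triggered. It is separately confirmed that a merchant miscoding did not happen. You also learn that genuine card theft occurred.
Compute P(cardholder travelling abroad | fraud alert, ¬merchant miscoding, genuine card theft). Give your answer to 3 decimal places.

Numerator (weight on configurations with cardholder travelling abroad): 0.82·0.261 = 0.214020
The normalizing constant is 0.64·0.739 + 0.82·0.261 = 0.686980
P(cardholder travelling abroad | fraud alert, ¬merchant miscoding, genuine card theft) = 0.214020/0.686980 ≈ 0.312

P(cardholder travelling abroad | fraud alert, ¬merchant miscoding, genuine card theft) ≈ 0.312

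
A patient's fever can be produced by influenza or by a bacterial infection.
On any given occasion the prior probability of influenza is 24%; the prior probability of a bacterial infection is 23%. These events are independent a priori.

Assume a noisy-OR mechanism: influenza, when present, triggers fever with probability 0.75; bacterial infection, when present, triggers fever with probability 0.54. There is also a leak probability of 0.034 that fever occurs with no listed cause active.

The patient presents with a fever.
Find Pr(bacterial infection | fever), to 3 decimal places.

Pr(bacterial infection | fever) ≈ 0.477

Under noisy-OR, P(fever | causes) = 1 − (1−0.034)·∏(1−qᵢ) over the active causes.
Enumerate the 4 (influenza, bacterial infection) configurations and weight by the priors:
  P(fever) = 0.034·0.76·0.77 + 0.55564·0.76·0.23 + 0.7585·0.24·0.77 + 0.88891·0.24·0.23
        = 0.019897 + 0.097126 + 0.140171 + 0.049068 = 0.306262
Keeping only the bacterial infection-present terms gives 0.146194, so
  P(bacterial infection | fever) = 0.146194 / 0.306262 ≈ 0.477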